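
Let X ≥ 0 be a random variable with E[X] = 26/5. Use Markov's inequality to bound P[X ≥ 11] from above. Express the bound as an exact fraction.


μ = E[X] = 26/5, a = 11.
Markov: P[X ≥ 11] ≤ μ/a = (26/5)/11 = 26/55.
Numerically: ≈ 0.47273.
(Since a = 11 > μ = 5.20000, the bound 26/55 is < 1 and informative.)

P[X ≥ 11] ≤ 26/55 ≈ 0.47273.


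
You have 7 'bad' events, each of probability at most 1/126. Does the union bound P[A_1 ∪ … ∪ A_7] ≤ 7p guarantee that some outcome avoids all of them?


Union bound: P[∪_{i=1}^{7} A_i] ≤ Σ_i P[A_i] ≤ 7·p = 7·(1/126) = 1/18.
Numerically: 1/18 ≈ 0.05556.
Is 1/18 < 1? YES.
Since P[∪ A_i] ≤ 1/18 < 1, the complement has P[∩ A_i^c] ≥ 1 − 1/18 = 17/18 > 0, so some outcome avoids every A_i.

7·p = 1/18 ≈ 0.05556; existence CERTIFIED by the union bound.


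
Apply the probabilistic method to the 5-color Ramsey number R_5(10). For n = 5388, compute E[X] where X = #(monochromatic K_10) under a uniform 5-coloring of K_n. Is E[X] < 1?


E[X] = C(5388, 10) · 5^{1 − 45} = 5634865093375880654852250419586 · 5^{−44} = 5634865093375880654852250419586/5684341886080801486968994140625.
As a reduced fraction: E[X] = 5634865093375880654852250419586/5684341886080801486968994140625 ≈ 0.99130.
Is E[X] < 1? YES.
Since E[X] < 1, there exists a 5-coloring of K_{5388} with no monochromatic K_10; hence R_5(10) > 5388.

E[X] = 5634865093375880654852250419586/5684341886080801486968994140625 ≈ 0.99130; E[X] < 1, so R_5(10) > 5388.


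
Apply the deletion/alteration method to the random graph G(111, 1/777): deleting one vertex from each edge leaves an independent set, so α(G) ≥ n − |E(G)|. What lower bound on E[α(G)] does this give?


E[|E(G)|] = C(111, 2)·p = 6105 · (1/777) = 55/7.
E[α(G)] ≥ n − E[|E(G)|] = 111 − 55/7 = 722/7.
Numerically: ≈ 103.14286.
(This is only a lower bound; the true E[α(G)] may be larger.)

E[α(G)] ≥ 722/7 ≈ 103.14286.


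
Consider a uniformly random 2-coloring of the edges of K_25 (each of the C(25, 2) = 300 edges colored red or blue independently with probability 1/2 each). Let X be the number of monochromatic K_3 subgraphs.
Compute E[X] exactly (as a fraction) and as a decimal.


Let X = Σ_S X_S over the C(25, 3) = 2300 subsets S of size 3, where X_S = 1 if the K_3 on S is monochromatic.
For a fixed S, the K_3 on S has C(3, 2) = 3 edges. P[all 3 edges red] = (1/2)^3, and likewise for blue, so P[monochromatic] = 2·(1/2)^3 = 2^{1 − 3} = 1/4.
By linearity: E[X] = C(25, 3) · 2^{1 − 3} = 2300 · 1/4 = 575.
Numerically: E[X] ≈ 575.000000.

E[X] = C(25,3)·2^(1−C(3,2)) = 575 ≈ 575.000000.


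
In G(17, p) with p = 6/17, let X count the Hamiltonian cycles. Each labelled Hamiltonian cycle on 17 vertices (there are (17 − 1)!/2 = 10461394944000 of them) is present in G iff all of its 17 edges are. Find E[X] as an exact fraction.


K_17 has (17 − 1)!/2 = 10461394944000 labelled Hamiltonian cycles.
For each such Hamiltonian cycle H, let X_H = 1 if all 17 edges of H are present in G. Then P[X_H = 1] = p^{17} = (6/17)^{17} = 16926659444736/827240261886336764177.
By linearity of expectation: E[X] = Σ_H E[X_H] = 10461394944000 · p^{17} = 10461394944000 · 16926659444736/827240261886336764177 = 177076469533971037814784000/827240261886336764177.
Numerically: E[X] ≈ 2.1406e+05.

E[X] = 10461394944000 · (6/17)^{17} = 177076469533971037814784000/827240261886336764177 ≈ 2.1406e+05.


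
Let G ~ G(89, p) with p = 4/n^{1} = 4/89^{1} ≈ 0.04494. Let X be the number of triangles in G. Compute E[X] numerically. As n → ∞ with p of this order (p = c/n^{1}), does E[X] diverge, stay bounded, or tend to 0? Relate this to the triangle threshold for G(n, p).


Number of potential triangles: C(89, 3) = 113564.
Each occurs with probability p³ ≈ (0.04494)³ ≈ 9.078413e-05.
By linearity: E[X] = C(89, 3)·p³ ≈ 113564 · 9.078413e-05 ≈ 10.3098.
Here α = 1, so p = 4/n is exactly at the triangle threshold p ~ 1/n. Asymptotically E[X] → c³/6 = 4³/6 = 32/3 ≈ 10.6667, a bounded constant. In this regime the triangle count is asymptotically Poisson(c³/6).

E[X] ≈ 10.3098; in regime p = Θ(1/n^{1}) E[X] stays bounded (at the triangle threshold p ~ 1/n).


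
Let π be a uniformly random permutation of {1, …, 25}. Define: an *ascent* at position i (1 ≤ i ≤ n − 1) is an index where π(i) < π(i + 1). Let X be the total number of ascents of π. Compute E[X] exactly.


Write X = Σ X_I over i = 1, …, 24, with X_I the indicator of one ascent.
There are 24 indicators.
For each fixed i, the pair (π(i), π(i+1)) is a uniformly random ordered pair of distinct values from {1, …, 25}; by symmetry P[π(i) < π(i+1)] = 1/2.
By linearity: E[X] = 24 · (1/2) = (25 − 1) · (1/2) = 12 ≈ 12.0000.

E[X] = 12 = 12.0000.


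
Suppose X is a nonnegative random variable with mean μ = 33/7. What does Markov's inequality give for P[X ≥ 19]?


μ = E[X] = 33/7, a = 19.
Markov: P[X ≥ 19] ≤ μ/a = (33/7)/19 = 33/133.
Numerically: ≈ 0.2481.
(Since a = 19 > μ = 4.7143, the bound 33/133 is < 1 and informative.)

P[X ≥ 19] ≤ 33/133 ≈ 0.2481.


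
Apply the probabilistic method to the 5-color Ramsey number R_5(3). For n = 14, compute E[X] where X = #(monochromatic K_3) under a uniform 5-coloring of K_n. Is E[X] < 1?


E[X] = C(14, 3) · 5^{1 − 3} = 364 · 5^{−2} = 364/25.
As a reduced fraction: E[X] = 364/25 ≈ 14.560.
Is E[X] < 1? NO.
Since E[X] ≥ 1, the first-moment bound is inconclusive at n = 14; it does NOT by itself certify R_5(3) > 14.

E[X] = 364/25 ≈ 14.560; E[X] ≥ 1; first-moment method inconclusive here.


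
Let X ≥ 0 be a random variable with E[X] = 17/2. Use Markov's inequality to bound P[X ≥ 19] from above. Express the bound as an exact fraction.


μ = E[X] = 17/2, a = 19.
Markov: P[X ≥ 19] ≤ μ/a = (17/2)/19 = 17/38.
Numerically: ≈ 0.447368.
(Since a = 19 > μ = 8.500000, the bound 17/38 is < 1 and informative.)

P[X ≥ 19] ≤ 17/38 ≈ 0.447368.


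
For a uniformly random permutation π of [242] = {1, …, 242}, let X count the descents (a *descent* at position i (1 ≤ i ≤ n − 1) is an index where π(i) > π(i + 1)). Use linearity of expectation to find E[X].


Write X = Σ X_I over i = 1, …, 241, with X_I the indicator of one descent.
There are 241 indicators.
For each fixed i, the pair (π(i), π(i+1)) is a uniformly random ordered pair of distinct values from {1, …, 242}; by symmetry P[π(i) > π(i+1)] = 1/2.
By linearity: E[X] = 241 · (1/2) = (242 − 1) · (1/2) = 241/2 ≈ 120.500000.

E[X] = 241/2 = 120.500000.


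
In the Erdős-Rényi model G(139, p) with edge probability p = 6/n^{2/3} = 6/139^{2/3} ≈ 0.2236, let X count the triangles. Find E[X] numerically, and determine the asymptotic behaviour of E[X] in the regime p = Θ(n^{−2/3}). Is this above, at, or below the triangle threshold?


Number of potential triangles: C(139, 3) = 437989.
Each occurs with probability p³ ≈ (0.2236)³ ≈ 1.1179546e-02.
By linearity: E[X] = C(139, 3)·p³ ≈ 437989 · 1.1179546e-02 ≈ 4896.51799.
Since α = 2/3 < 1, p = c/n^{2/3} ≫ 1/n is above the triangle threshold p ~ 1/n. Asymptotically E[X] ~ (c³/6)·n^{3(1−α)} = (6³/6)·n^{1} → ∞; triangles are abundant w.h.p.

E[X] ≈ 4896.51799; in regime p = Θ(1/n^{2/3}) E[X] diverges (above the triangle threshold p ~ 1/n).


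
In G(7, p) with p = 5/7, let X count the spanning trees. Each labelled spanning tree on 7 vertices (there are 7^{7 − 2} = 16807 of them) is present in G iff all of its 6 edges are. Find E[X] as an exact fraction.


K_7 has 7^{7 − 2} = 16807 labelled spanning trees.
For each such spanning tree H, let X_H = 1 if all 6 edges of H are present in G. Then P[X_H = 1] = p^{6} = (5/7)^{6} = 15625/117649.
By linearity of expectation: E[X] = Σ_H E[X_H] = 16807 · p^{6} = 16807 · 15625/117649 = 15625/7.
Numerically: E[X] ≈ 2232.

E[X] = 16807 · (5/7)^{6} = 15625/7 ≈ 2232.


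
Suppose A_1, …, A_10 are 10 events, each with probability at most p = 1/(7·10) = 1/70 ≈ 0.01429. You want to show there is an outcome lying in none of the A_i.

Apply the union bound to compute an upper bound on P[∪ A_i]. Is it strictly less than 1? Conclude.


Union bound: P[∪_{i=1}^{10} A_i] ≤ Σ_i P[A_i] ≤ 10·p = 10·(1/70) = 1/7.
Numerically: 1/7 ≈ 0.14286.
Is 1/7 < 1? YES.
Since P[∪ A_i] ≤ 1/7 < 1, the complement has P[∩ A_i^c] ≥ 1 − 1/7 = 6/7 > 0, so some outcome avoids every A_i.

10·p = 1/7 ≈ 0.14286; existence CERTIFIED by the union bound.


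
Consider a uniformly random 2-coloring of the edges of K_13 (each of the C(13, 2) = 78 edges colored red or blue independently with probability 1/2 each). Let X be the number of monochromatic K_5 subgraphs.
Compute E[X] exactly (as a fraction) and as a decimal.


Let X = Σ_S X_S over the C(13, 5) = 1287 subsets S of size 5, where X_S = 1 if the K_5 on S is monochromatic.
For a fixed S, the K_5 on S has C(5, 2) = 10 edges. P[all 10 edges red] = (1/2)^10, and likewise for blue, so P[monochromatic] = 2·(1/2)^10 = 2^{1 − 10} = 1/512.
Summing: E[X] = C(13, 5) · 2^{1 − 10} = 1287 · 1/512 = 1287/512.
Numerically: E[X] ≈ 2.51367.

E[X] = C(13,5)·2^(1−C(5,2)) = 1287/512 ≈ 2.51367.


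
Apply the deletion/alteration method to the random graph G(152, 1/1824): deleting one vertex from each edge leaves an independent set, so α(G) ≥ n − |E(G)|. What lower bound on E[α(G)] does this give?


E[|E(G)|] = C(152, 2)·p = 11476 · (1/1824) = 151/24.
E[α(G)] ≥ n − E[|E(G)|] = 152 − 151/24 = 3497/24.
Numerically: ≈ 145.70833.
(This is only a lower bound; the true E[α(G)] may be larger.)

E[α(G)] ≥ 3497/24 ≈ 145.70833.


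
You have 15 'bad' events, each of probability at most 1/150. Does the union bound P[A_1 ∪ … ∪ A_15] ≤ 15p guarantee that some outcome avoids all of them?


Union bound: P[∪_{i=1}^{15} A_i] ≤ Σ_i P[A_i] ≤ 15·p = 15·(1/150) = 1/10.
Numerically: 1/10 ≈ 0.1000.
Is 1/10 < 1? YES.
Since P[∪ A_i] ≤ 1/10 < 1, the complement has P[∩ A_i^c] ≥ 1 − 1/10 = 9/10 > 0, so some outcome avoids every A_i.

15·p = 1/10 ≈ 0.1000; existence CERTIFIED by the union bound.


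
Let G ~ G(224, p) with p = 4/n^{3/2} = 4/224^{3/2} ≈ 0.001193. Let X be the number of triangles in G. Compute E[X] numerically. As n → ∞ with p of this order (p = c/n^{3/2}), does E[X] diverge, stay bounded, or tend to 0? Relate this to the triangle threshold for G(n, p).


Number of potential triangles: C(224, 3) = 1848224.
Each occurs with probability p³ ≈ (0.001193)³ ≈ 1.698494e-09.
By linearity: E[X] = C(224, 3)·p³ ≈ 1848224 · 1.698494e-09 ≈ 0.0031.
Since α = 3/2 > 1, p = c/n^{3/2} = o(1/n) is below the triangle threshold p ~ 1/n. Asymptotically E[X] ~ (c³/6)·n^{3(1−α)} = (4³/6)·n^{-1.5} → 0, so by Markov's inequality G has no triangles w.h.p.

E[X] ≈ 0.0031; in regime p = Θ(1/n^{3/2}) E[X] tends to 0 (below the triangle threshold p ~ 1/n).


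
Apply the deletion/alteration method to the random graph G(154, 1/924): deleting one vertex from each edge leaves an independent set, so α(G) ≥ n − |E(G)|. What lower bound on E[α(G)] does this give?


E[|E(G)|] = C(154, 2)·p = 11781 · (1/924) = 51/4.
E[α(G)] ≥ n − E[|E(G)|] = 154 − 51/4 = 565/4.
Numerically: ≈ 141.250000.
(This is only a lower bound; the true E[α(G)] may be larger.)

E[α(G)] ≥ 565/4 ≈ 141.250000.


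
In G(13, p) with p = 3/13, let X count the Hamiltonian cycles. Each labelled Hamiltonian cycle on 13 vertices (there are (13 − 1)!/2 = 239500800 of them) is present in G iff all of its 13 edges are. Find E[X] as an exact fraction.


K_13 has (13 − 1)!/2 = 239500800 labelled Hamiltonian cycles.
For each such Hamiltonian cycle H, let X_H = 1 if all 13 edges of H are present in G. Then P[X_H = 1] = p^{13} = (3/13)^{13} = 1594323/302875106592253.
By linearity of expectation: E[X] = Σ_H E[X_H] = 239500800 · p^{13} = 239500800 · 1594323/302875106592253 = 381841633958400/302875106592253.
Numerically: E[X] ≈ 1.26.

E[X] = 239500800 · (3/13)^{13} = 381841633958400/302875106592253 ≈ 1.26.


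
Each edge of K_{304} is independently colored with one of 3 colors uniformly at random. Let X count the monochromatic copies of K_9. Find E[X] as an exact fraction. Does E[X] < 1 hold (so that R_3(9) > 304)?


E[X] = C(304, 9) · 3^{1 − 36} = 54222992899492560 · 3^{−35} = 54222992899492560/50031545098999707.
As a reduced fraction: E[X] = 18074330966497520/16677181699666569 ≈ 1.08378.
Is E[X] < 1? NO.
Since E[X] ≥ 1, the first-moment bound is inconclusive at n = 304; it does NOT by itself certify R_3(9) > 304.

E[X] = 18074330966497520/16677181699666569 ≈ 1.08378; E[X] ≥ 1; first-moment method inconclusive here.


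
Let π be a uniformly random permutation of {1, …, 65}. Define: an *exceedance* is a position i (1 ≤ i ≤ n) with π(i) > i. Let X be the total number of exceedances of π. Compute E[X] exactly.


Write X = Σ_{i=1}^{65} X_i, where X_i = 1_{π(i) > i}.
For each fixed i, π(i) is uniform over {1, …, 65} (marginal of a uniform permutation), so P[π(i) > i] = (n − i)/n. Summing: Σ_{i=1}^{65} (n − i)/n = (0 + 1 + … + 64)/65 = 65(65 − 1)/(2·65) = (65 − 1)/2.
Hence E[X] = Σ_{i=1}^{65} (65 − i)/65 = 32 ≈ 32.000.

E[X] = 32 = 32.000.


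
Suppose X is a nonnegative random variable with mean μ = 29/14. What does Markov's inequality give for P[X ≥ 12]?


μ = E[X] = 29/14, a = 12.
Markov: P[X ≥ 12] ≤ μ/a = (29/14)/12 = 29/168.
Numerically: ≈ 0.173.
(Since a = 12 > μ = 2.071, the bound 29/168 is < 1 and informative.)

P[X ≥ 12] ≤ 29/168 ≈ 0.173.


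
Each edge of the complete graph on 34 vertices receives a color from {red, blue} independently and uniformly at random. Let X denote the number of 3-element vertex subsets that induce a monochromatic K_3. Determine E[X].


Let X = Σ_S X_S over the C(34, 3) = 5984 subsets S of size 3, where X_S = 1 if the K_3 on S is monochromatic.
For a fixed S, the K_3 on S has C(3, 2) = 3 edges. P[all 3 edges red] = (1/2)^3, and likewise for blue, so P[monochromatic] = 2·(1/2)^3 = 2^{1 − 3} = 1/4.
By linearity: E[X] = C(34, 3) · 2^{1 − 3} = 5984 · 1/4 = 1496.
Numerically: E[X] ≈ 1496.000000.

E[X] = C(34,3)·2^(1−C(3,2)) = 1496 ≈ 1496.000000.


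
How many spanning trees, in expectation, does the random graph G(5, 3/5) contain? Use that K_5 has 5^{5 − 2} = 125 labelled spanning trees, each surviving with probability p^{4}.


K_5 has 5^{5 − 2} = 125 labelled spanning trees.
For each such spanning tree H, let X_H = 1 if all 4 edges of H are present in G. Then P[X_H = 1] = p^{4} = (3/5)^{4} = 81/625.
By linearity of expectation: E[X] = Σ_H E[X_H] = 125 · p^{4} = 125 · 81/625 = 81/5.
Numerically: E[X] ≈ 16.2.

E[X] = 125 · (3/5)^{4} = 81/5 ≈ 16.2.


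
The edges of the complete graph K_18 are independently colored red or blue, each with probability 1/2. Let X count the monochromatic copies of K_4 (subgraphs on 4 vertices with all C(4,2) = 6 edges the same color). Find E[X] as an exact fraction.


Let X = Σ_S X_S over the C(18, 4) = 3060 subsets S of size 4, where X_S = 1 if the K_4 on S is monochromatic.
For a fixed S, the K_4 on S has C(4, 2) = 6 edges. P[all 6 edges red] = (1/2)^6, and likewise for blue, so P[monochromatic] = 2·(1/2)^6 = 2^{1 − 6} = 1/32.
By linearity of expectation: E[X] = C(18, 4) · 2^{1 − 6} = 3060 · 1/32 = 765/8.
Numerically: E[X] ≈ 95.62500.

E[X] = C(18,4)·2^(1−C(4,2)) = 765/8 ≈ 95.62500.


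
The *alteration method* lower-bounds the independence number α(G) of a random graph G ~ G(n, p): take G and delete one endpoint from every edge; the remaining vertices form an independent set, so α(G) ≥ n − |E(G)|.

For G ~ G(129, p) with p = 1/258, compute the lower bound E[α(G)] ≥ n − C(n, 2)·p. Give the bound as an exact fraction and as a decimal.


E[|E(G)|] = C(129, 2)·p = 8256 · (1/258) = 32.
E[α(G)] ≥ n − E[|E(G)|] = 129 − 32 = 97.
Numerically: ≈ 97.00000.
(This is only a lower bound; the true E[α(G)] may be larger.)

E[α(G)] ≥ 97 ≈ 97.00000.


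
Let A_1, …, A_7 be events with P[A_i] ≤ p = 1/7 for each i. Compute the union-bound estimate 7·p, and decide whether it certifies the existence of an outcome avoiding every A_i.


Union bound: P[∪_{i=1}^{7} A_i] ≤ Σ_i P[A_i] ≤ 7·p = 7·(1/7) = 1.
Numerically: 1 ≈ 1.0000.
Is 1 < 1? NO.
Since the bound 1 is ≥ 1, the union bound is uninformative here; it does NOT by itself certify existence.

7·p = 1 ≈ 1.0000; existence NOT certified by the union bound.


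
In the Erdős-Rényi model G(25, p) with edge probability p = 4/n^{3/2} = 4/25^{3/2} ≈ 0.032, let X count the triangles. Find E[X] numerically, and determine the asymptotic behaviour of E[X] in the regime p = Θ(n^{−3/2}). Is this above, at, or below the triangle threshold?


Number of potential triangles: C(25, 3) = 2300.
Each occurs with probability p³ ≈ (0.032)³ ≈ 3.27680e-05.
By linearity: E[X] = C(25, 3)·p³ ≈ 2300 · 3.27680e-05 ≈ 0.075.
Since α = 3/2 > 1, p = c/n^{3/2} = o(1/n) is below the triangle threshold p ~ 1/n. Asymptotically E[X] ~ (c³/6)·n^{3(1−α)} = (4³/6)·n^{-1.5} → 0, so by Markov's inequality G has no triangles w.h.p.

E[X] ≈ 0.075; in regime p = Θ(1/n^{3/2}) E[X] tends to 0 (below the triangle threshold p ~ 1/n).


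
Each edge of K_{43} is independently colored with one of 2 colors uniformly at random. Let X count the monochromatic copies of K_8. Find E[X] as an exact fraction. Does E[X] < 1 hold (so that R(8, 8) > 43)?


E[X] = C(43, 8) · 2^{1 − 28} = 145008513 · 2^{−27} = 145008513/134217728.
As a reduced fraction: E[X] = 145008513/134217728 ≈ 1.08040.
Is E[X] < 1? NO.
Since E[X] ≥ 1, the first-moment bound is inconclusive at n = 43; it does NOT by itself certify R(8, 8) > 43.

E[X] = 145008513/134217728 ≈ 1.08040; E[X] ≥ 1; first-moment method inconclusive here.


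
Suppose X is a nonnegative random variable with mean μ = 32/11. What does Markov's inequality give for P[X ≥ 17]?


μ = E[X] = 32/11, a = 17.
Markov: P[X ≥ 17] ≤ μ/a = (32/11)/17 = 32/187.
Numerically: ≈ 0.17112.
(Since a = 17 > μ = 2.90909, the bound 32/187 is < 1 and informative.)

P[X ≥ 17] ≤ 32/187 ≈ 0.17112.


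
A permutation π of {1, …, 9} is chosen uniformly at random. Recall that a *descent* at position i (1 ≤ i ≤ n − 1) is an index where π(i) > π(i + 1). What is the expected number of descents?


Write X = Σ X_I over i = 1, …, 8, with X_I the indicator of one descent.
There are 8 indicators.
For each fixed i, the pair (π(i), π(i+1)) is a uniformly random ordered pair of distinct values from {1, …, 9}; by symmetry P[π(i) > π(i+1)] = 1/2.
By linearity: E[X] = 8 · (1/2) = (9 − 1) · (1/2) = 4 ≈ 4.00000.

E[X] = 4 = 4.00000.


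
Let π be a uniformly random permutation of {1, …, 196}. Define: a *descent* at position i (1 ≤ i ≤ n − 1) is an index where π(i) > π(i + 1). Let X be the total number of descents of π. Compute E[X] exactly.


Write X = Σ X_I over i = 1, …, 195, with X_I the indicator of one descent.
There are 195 indicators.
For each fixed i, the pair (π(i), π(i+1)) is a uniformly random ordered pair of distinct values from {1, …, 196}; by symmetry P[π(i) > π(i+1)] = 1/2.
By linearity: E[X] = 195 · (1/2) = (196 − 1) · (1/2) = 195/2 ≈ 97.5000.

E[X] = 195/2 = 97.5000.


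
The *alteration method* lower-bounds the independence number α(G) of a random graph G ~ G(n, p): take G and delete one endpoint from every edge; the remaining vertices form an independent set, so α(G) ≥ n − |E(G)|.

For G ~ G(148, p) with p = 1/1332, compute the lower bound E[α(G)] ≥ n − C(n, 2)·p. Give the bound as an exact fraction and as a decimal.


E[|E(G)|] = C(148, 2)·p = 10878 · (1/1332) = 49/6.
E[α(G)] ≥ n − E[|E(G)|] = 148 − 49/6 = 839/6.
Numerically: ≈ 139.833333.
(This is only a lower bound; the true E[α(G)] may be larger.)

E[α(G)] ≥ 839/6 ≈ 139.833333.


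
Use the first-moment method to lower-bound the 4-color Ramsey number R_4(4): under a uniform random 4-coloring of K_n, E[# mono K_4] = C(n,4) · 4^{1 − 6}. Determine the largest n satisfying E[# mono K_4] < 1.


We need C(n, 4) · 4^{1 − 6} < 1, i.e. C(n, 4) < 4^{6 − 1} = 1024.
Check values of n near the boundary:
  n = 12: C(12, 4) = 495; 495 < 1024? YES
  n = 13: C(13, 4) = 715; 715 < 1024? YES
  n = 14: C(14, 4) = 1001; 1001 < 1024? YES
  n = 15: C(15, 4) = 1365; 1365 < 1024? NO
  n = 16: C(16, 4) = 1820; 1820 < 1024? NO
  n = 17: C(17, 4) = 2380; 2380 < 1024? NO
The largest n with C(n, 4) < 1024 is n = 14 (where E[X] = 1001/1024 ≈ 0.9775). Hence R_4(4) > 14, i.e. R_4(4) ≥ 15.

Largest n = 14; hence R_4(4) > 14.


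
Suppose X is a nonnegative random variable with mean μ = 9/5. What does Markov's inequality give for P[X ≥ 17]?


μ = E[X] = 9/5, a = 17.
Markov: P[X ≥ 17] ≤ μ/a = (9/5)/17 = 9/85.
Numerically: ≈ 0.10588.
(Since a = 17 > μ = 1.80000, the bound 9/85 is < 1 and informative.)

P[X ≥ 17] ≤ 9/85 ≈ 0.10588.


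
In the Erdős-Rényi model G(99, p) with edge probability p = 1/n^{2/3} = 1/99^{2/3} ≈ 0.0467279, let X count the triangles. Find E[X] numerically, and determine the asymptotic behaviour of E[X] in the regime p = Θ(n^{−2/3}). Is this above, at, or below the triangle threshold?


Number of potential triangles: C(99, 3) = 156849.
Each occurs with probability p³ ≈ (0.0467279)³ ≈ 1.02030405e-04.
By linearity: E[X] = C(99, 3)·p³ ≈ 156849 · 1.02030405e-04 ≈ 16.003367.
Since α = 2/3 < 1, p = c/n^{2/3} ≫ 1/n is above the triangle threshold p ~ 1/n. Asymptotically E[X] ~ (c³/6)·n^{3(1−α)} = (1³/6)·n^{1} → ∞; triangles are abundant w.h.p.

E[X] ≈ 16.003367; in regime p = Θ(1/n^{2/3}) E[X] diverges (above the triangle threshold p ~ 1/n).


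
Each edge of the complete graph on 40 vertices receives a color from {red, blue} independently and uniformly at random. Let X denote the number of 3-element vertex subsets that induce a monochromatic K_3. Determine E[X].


Let X = Σ_S X_S over the C(40, 3) = 9880 subsets S of size 3, where X_S = 1 if the K_3 on S is monochromatic.
For a fixed S, the K_3 on S has C(3, 2) = 3 edges. P[all 3 edges red] = (1/2)^3, and likewise for blue, so P[monochromatic] = 2·(1/2)^3 = 2^{1 − 3} = 1/4.
By linearity of expectation: E[X] = C(40, 3) · 2^{1 − 3} = 9880 · 1/4 = 2470.
Numerically: E[X] ≈ 2470.00000.

E[X] = C(40,3)·2^(1−C(3,2)) = 2470 ≈ 2470.00000.


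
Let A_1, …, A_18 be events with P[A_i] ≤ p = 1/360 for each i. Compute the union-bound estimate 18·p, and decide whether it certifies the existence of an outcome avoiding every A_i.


Union bound: P[∪_{i=1}^{18} A_i] ≤ Σ_i P[A_i] ≤ 18·p = 18·(1/360) = 1/20.
Numerically: 1/20 ≈ 0.0500.
Is 1/20 < 1? YES.
Since P[∪ A_i] ≤ 1/20 < 1, the complement has P[∩ A_i^c] ≥ 1 − 1/20 = 19/20 > 0, so some outcome avoids every A_i.

18·p = 1/20 ≈ 0.0500; existence CERTIFIED by the union bound.


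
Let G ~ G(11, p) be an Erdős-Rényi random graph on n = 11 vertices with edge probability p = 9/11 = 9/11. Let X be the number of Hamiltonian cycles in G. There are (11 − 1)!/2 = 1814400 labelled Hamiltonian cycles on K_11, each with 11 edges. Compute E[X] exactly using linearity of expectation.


K_11 has (11 − 1)!/2 = 1814400 labelled Hamiltonian cycles.
For each such Hamiltonian cycle H, let X_H = 1 if all 11 edges of H are present in G. Then P[X_H = 1] = p^{11} = (9/11)^{11} = 31381059609/285311670611.
Summing the indicators: E[X] = Σ_H E[X_H] = 1814400 · p^{11} = 1814400 · 31381059609/285311670611 = 56937794554569600/285311670611.
Numerically: E[X] ≈ 1.996e+05.

E[X] = 1814400 · (9/11)^{11} = 56937794554569600/285311670611 ≈ 1.996e+05.


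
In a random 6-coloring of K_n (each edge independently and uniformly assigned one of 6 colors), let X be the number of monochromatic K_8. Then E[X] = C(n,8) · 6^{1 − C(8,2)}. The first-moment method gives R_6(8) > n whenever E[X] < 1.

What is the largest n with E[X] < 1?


We need C(n, 8) · 6^{1 − 28} < 1, i.e. C(n, 8) < 6^{28 − 1} = 1023490369077469249536.
Check values of n near the boundary:
  n = 1591: C(1591, 8) = 1000427749141189953870; 1000427749141189953870 < 1023490369077469249536? YES
  n = 1592: C(1592, 8) = 1005480414540892933435; 1005480414540892933435 < 1023490369077469249536? YES
  n = 1593: C(1593, 8) = 1010555394551193970323; 1010555394551193970323 < 1023490369077469249536? YES
  n = 1594: C(1594, 8) = 1015652773590544255167; 1015652773590544255167 < 1023490369077469249536? YES
  n = 1595: C(1595, 8) = 1020772636343363633895; 1020772636343363633895 < 1023490369077469249536? YES
  n = 1596: C(1596, 8) = 1025915067760710553965; 1025915067760710553965 < 1023490369077469249536? NO
The largest n with C(n, 8) < 1023490369077469249536 is n = 1595 (where E[X] = 113419181815929292655/113721152119718805504 ≈ 0.997345). Hence R_6(8) > 1595, i.e. R_6(8) ≥ 1596.

Largest n = 1595; hence R_6(8) > 1595.


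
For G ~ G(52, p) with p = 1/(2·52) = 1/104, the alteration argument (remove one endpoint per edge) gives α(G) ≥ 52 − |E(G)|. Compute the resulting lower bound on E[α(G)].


E[|E(G)|] = C(52, 2)·p = 1326 · (1/104) = 51/4.
E[α(G)] ≥ n − E[|E(G)|] = 52 − 51/4 = 157/4.
Numerically: ≈ 39.2500.
(This is only a lower bound; the true E[α(G)] may be larger.)

E[α(G)] ≥ 157/4 ≈ 39.2500.


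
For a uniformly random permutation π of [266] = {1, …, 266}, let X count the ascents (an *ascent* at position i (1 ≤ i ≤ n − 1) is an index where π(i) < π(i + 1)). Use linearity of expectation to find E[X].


Write X = Σ X_I over i = 1, …, 265, with X_I the indicator of one ascent.
There are 265 indicators.
For each fixed i, the pair (π(i), π(i+1)) is a uniformly random ordered pair of distinct values from {1, …, 266}; by symmetry P[π(i) < π(i+1)] = 1/2.
By linearity: E[X] = 265 · (1/2) = (266 − 1) · (1/2) = 265/2 ≈ 132.500000.

E[X] = 265/2 = 132.500000.


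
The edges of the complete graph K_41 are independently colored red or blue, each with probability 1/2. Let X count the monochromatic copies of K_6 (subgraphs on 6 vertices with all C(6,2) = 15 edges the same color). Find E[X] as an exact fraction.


Let X = Σ_S X_S over the C(41, 6) = 4496388 subsets S of size 6, where X_S = 1 if the K_6 on S is monochromatic.
For a fixed S, the K_6 on S has C(6, 2) = 15 edges. P[all 15 edges red] = (1/2)^15, and likewise for blue, so P[monochromatic] = 2·(1/2)^15 = 2^{1 − 15} = 1/16384.
Summing: E[X] = C(41, 6) · 2^{1 − 15} = 4496388 · 1/16384 = 1124097/4096.
Numerically: E[X] ≈ 274.4377.

E[X] = C(41,6)·2^(1−C(6,2)) = 1124097/4096 ≈ 274.4377.


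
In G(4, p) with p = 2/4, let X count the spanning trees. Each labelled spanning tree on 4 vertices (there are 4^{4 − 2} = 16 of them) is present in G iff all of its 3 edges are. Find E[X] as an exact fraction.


K_4 has 4^{4 − 2} = 16 labelled spanning trees.
For each such spanning tree H, let X_H = 1 if all 3 edges of H are present in G. Then P[X_H = 1] = p^{3} = (1/2)^{3} = 1/8.
Summing the indicators: E[X] = Σ_H E[X_H] = 16 · p^{3} = 16 · 1/8 = 2.
Numerically: E[X] ≈ 2.

E[X] = 16 · (1/2)^{3} = 2 ≈ 2.


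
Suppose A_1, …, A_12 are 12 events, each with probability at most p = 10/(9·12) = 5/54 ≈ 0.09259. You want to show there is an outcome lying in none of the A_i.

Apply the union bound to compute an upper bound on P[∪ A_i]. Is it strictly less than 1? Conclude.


Union bound: P[∪_{i=1}^{12} A_i] ≤ Σ_i P[A_i] ≤ 12·p = 12·(5/54) = 10/9.
Numerically: 10/9 ≈ 1.11111.
Is 10/9 < 1? NO.
Since the bound 10/9 is ≥ 1, the union bound is uninformative here; it does NOT by itself certify existence.

12·p = 10/9 ≈ 1.11111; existence NOT certified by the union bound.


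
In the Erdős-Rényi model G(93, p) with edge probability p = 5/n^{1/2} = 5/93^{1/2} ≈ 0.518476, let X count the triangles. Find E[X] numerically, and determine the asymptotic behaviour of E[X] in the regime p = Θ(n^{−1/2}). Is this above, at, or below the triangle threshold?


Number of potential triangles: C(93, 3) = 129766.
Each occurs with probability p³ ≈ (0.518476)³ ≈ 1.39375228e-01.
By linearity: E[X] = C(93, 3)·p³ ≈ 129766 · 1.39375228e-01 ≈ 18086.165809.
Since α = 1/2 < 1, p = c/n^{1/2} ≫ 1/n is above the triangle threshold p ~ 1/n. Asymptotically E[X] ~ (c³/6)·n^{3(1−α)} = (5³/6)·n^{1.5} → ∞; triangles are abundant w.h.p.

E[X] ≈ 18086.165809; in regime p = Θ(1/n^{1/2}) E[X] diverges (above the triangle threshold p ~ 1/n).


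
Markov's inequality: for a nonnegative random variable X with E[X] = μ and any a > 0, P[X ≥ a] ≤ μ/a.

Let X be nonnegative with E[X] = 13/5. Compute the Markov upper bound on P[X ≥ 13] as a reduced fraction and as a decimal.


μ = E[X] = 13/5, a = 13.
Markov: P[X ≥ 13] ≤ μ/a = (13/5)/13 = 1/5.
Numerically: ≈ 0.20000.
(Since a = 13 > μ = 2.60000, the bound 1/5 is < 1 and informative.)

P[X ≥ 13] ≤ 1/5 ≈ 0.20000.


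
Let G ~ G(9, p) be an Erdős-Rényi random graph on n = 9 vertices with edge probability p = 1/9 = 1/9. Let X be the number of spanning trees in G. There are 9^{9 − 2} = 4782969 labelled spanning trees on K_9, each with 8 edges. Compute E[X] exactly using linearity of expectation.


K_9 has 9^{9 − 2} = 4782969 labelled spanning trees.
For each such spanning tree H, let X_H = 1 if all 8 edges of H are present in G. Then P[X_H = 1] = p^{8} = (1/9)^{8} = 1/43046721.
By linearity: E[X] = Σ_H E[X_H] = 4782969 · p^{8} = 4782969 · 1/43046721 = 1/9.
Numerically: E[X] ≈ 0.111111.

E[X] = 4782969 · (1/9)^{8} = 1/9 ≈ 0.111111.


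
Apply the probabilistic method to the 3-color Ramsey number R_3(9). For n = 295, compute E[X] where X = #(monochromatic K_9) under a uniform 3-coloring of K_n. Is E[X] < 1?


E[X] = C(295, 9) · 3^{1 − 36} = 41221140106119260 · 3^{−35} = 41221140106119260/50031545098999707.
As a reduced fraction: E[X] = 41221140106119260/50031545098999707 ≈ 0.82390.
Is E[X] < 1? YES.
Since E[X] < 1, there exists a 3-coloring of K_{295} with no monochromatic K_9; hence R_3(9) > 295.

E[X] = 41221140106119260/50031545098999707 ≈ 0.82390; E[X] < 1, so R_3(9) > 295.


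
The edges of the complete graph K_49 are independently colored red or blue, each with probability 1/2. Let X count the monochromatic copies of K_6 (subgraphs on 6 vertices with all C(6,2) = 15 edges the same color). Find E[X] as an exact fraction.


Let X = Σ_S X_S over the C(49, 6) = 13983816 subsets S of size 6, where X_S = 1 if the K_6 on S is monochromatic.
For a fixed S, the K_6 on S has C(6, 2) = 15 edges. P[all 15 edges red] = (1/2)^15, and likewise for blue, so P[monochromatic] = 2·(1/2)^15 = 2^{1 − 15} = 1/16384.
By linearity of expectation: E[X] = C(49, 6) · 2^{1 − 15} = 13983816 · 1/16384 = 1747977/2048.
Numerically: E[X] ≈ 853.5044.

E[X] = C(49,6)·2^(1−C(6,2)) = 1747977/2048 ≈ 853.5044.


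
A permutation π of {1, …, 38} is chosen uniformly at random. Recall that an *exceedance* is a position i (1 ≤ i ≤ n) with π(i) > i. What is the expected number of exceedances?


Write X = Σ_{i=1}^{38} X_i, where X_i = 1_{π(i) > i}.
For each fixed i, π(i) is uniform over {1, …, 38} (marginal of a uniform permutation), so P[π(i) > i] = (n − i)/n. Summing: Σ_{i=1}^{38} (n − i)/n = (0 + 1 + … + 37)/38 = 38(38 − 1)/(2·38) = (38 − 1)/2.
Hence E[X] = Σ_{i=1}^{38} (38 − i)/38 = 37/2 ≈ 18.50000.

E[X] = 37/2 = 18.50000.


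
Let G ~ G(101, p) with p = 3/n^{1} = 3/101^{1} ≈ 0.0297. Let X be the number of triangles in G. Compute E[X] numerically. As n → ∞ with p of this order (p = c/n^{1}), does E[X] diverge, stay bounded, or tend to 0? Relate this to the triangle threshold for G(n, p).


Number of potential triangles: C(101, 3) = 166650.
Each occurs with probability p³ ≈ (0.0297)³ ≈ 2.62059e-05.
By linearity: E[X] = C(101, 3)·p³ ≈ 166650 · 2.62059e-05 ≈ 4.367.
Here α = 1, so p = 3/n is exactly at the triangle threshold p ~ 1/n. Asymptotically E[X] → c³/6 = 3³/6 = 9/2 ≈ 4.500, a bounded constant. In this regime the triangle count is asymptotically Poisson(c³/6).

E[X] ≈ 4.367; in regime p = Θ(1/n^{1}) E[X] stays bounded (at the triangle threshold p ~ 1/n).


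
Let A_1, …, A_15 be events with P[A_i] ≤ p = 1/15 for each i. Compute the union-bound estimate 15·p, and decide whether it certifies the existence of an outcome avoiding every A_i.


Union bound: P[∪_{i=1}^{15} A_i] ≤ Σ_i P[A_i] ≤ 15·p = 15·(1/15) = 1.
Numerically: 1 ≈ 1.0000.
Is 1 < 1? NO.
Since the bound 1 is ≥ 1, the union bound is uninformative here; it does NOT by itself certify existence.

15·p = 1 ≈ 1.0000; existence NOT certified by the union bound.


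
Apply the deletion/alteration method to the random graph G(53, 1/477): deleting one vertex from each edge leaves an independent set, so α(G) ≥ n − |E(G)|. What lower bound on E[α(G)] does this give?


E[|E(G)|] = C(53, 2)·p = 1378 · (1/477) = 26/9.
E[α(G)] ≥ n − E[|E(G)|] = 53 − 26/9 = 451/9.
Numerically: ≈ 50.1111.
(This is only a lower bound; the true E[α(G)] may be larger.)

E[α(G)] ≥ 451/9 ≈ 50.1111.


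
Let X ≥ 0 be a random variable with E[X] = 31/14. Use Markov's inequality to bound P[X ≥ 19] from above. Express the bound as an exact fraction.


μ = E[X] = 31/14, a = 19.
Markov: P[X ≥ 19] ≤ μ/a = (31/14)/19 = 31/266.
Numerically: ≈ 0.117.
(Since a = 19 > μ = 2.214, the bound 31/266 is < 1 and informative.)

P[X ≥ 19] ≤ 31/266 ≈ 0.117.


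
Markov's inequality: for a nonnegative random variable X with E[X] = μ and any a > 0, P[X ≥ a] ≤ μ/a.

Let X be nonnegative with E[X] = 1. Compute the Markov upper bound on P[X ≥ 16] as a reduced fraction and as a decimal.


μ = E[X] = 1, a = 16.
Markov: P[X ≥ 16] ≤ μ/a = (1)/16 = 1/16.
Numerically: ≈ 0.062500.
(Since a = 16 > μ = 1.000000, the bound 1/16 is < 1 and informative.)

P[X ≥ 16] ≤ 1/16 ≈ 0.062500.


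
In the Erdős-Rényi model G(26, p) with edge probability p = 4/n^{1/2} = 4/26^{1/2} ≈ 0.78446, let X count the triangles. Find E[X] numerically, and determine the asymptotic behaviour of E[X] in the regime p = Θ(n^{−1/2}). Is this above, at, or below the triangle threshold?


Number of potential triangles: C(26, 3) = 2600.
Each occurs with probability p³ ≈ (0.78446)³ ≈ 4.8274741e-01.
By linearity: E[X] = C(26, 3)·p³ ≈ 2600 · 4.8274741e-01 ≈ 1255.14326.
Since α = 1/2 < 1, p = c/n^{1/2} ≫ 1/n is above the triangle threshold p ~ 1/n. Asymptotically E[X] ~ (c³/6)·n^{3(1−α)} = (4³/6)·n^{1.5} → ∞; triangles are abundant w.h.p.

E[X] ≈ 1255.14326; in regime p = Θ(1/n^{1/2}) E[X] diverges (above the triangle threshold p ~ 1/n).


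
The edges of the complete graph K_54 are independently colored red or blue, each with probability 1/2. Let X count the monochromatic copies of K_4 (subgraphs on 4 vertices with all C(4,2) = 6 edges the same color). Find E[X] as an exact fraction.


Let X = Σ_S X_S over the C(54, 4) = 316251 subsets S of size 4, where X_S = 1 if the K_4 on S is monochromatic.
For a fixed S, the K_4 on S has C(4, 2) = 6 edges. P[all 6 edges red] = (1/2)^6, and likewise for blue, so P[monochromatic] = 2·(1/2)^6 = 2^{1 − 6} = 1/32.
By linearity of expectation: E[X] = C(54, 4) · 2^{1 − 6} = 316251 · 1/32 = 316251/32.
Numerically: E[X] ≈ 9882.84375.

E[X] = C(54,4)·2^(1−C(4,2)) = 316251/32 ≈ 9882.84375.


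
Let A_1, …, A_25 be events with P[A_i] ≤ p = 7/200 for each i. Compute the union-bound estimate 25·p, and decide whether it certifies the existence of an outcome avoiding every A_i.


Union bound: P[∪_{i=1}^{25} A_i] ≤ Σ_i P[A_i] ≤ 25·p = 25·(7/200) = 7/8.
Numerically: 7/8 ≈ 0.8750000.
Is 7/8 < 1? YES.
Since P[∪ A_i] ≤ 7/8 < 1, the complement has P[∩ A_i^c] ≥ 1 − 7/8 = 1/8 > 0, so some outcome avoids every A_i.

25·p = 7/8 ≈ 0.8750000; existence CERTIFIED by the union bound.


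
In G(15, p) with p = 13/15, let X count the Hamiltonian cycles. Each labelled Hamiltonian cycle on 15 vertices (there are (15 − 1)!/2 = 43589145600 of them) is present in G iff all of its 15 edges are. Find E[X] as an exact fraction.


K_15 has (15 − 1)!/2 = 43589145600 labelled Hamiltonian cycles.
For each such Hamiltonian cycle H, let X_H = 1 if all 15 edges of H are present in G. Then P[X_H = 1] = p^{15} = (13/15)^{15} = 51185893014090757/437893890380859375.
Summing the indicators: E[X] = Σ_H E[X_H] = 43589145600 · p^{15} = 43589145600 · 51185893014090757/437893890380859375 = 367267381606127548722176/72081298828125.
Numerically: E[X] ≈ 5.095e+09.

E[X] = 43589145600 · (13/15)^{15} = 367267381606127548722176/72081298828125 ≈ 5.095e+09.


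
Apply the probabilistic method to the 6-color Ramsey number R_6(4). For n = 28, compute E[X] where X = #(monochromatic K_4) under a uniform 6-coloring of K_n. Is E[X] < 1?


E[X] = C(28, 4) · 6^{1 − 6} = 20475 · 6^{−5} = 20475/7776.
As a reduced fraction: E[X] = 2275/864 ≈ 2.6331019.
Is E[X] < 1? NO.
Since E[X] ≥ 1, the first-moment bound is inconclusive at n = 28; it does NOT by itself certify R_6(4) > 28.

E[X] = 2275/864 ≈ 2.6331019; E[X] ≥ 1; first-moment method inconclusive here.


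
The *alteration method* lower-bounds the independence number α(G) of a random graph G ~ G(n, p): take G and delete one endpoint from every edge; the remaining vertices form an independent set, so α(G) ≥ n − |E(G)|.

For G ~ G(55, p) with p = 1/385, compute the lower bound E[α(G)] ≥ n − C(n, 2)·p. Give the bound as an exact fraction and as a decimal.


E[|E(G)|] = C(55, 2)·p = 1485 · (1/385) = 27/7.
E[α(G)] ≥ n − E[|E(G)|] = 55 − 27/7 = 358/7.
Numerically: ≈ 51.143.
(This is only a lower bound; the true E[α(G)] may be larger.)

E[α(G)] ≥ 358/7 ≈ 51.143.


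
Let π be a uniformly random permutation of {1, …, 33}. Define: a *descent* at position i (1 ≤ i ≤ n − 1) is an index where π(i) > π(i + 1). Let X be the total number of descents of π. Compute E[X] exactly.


Write X = Σ X_I over i = 1, …, 32, with X_I the indicator of one descent.
There are 32 indicators.
For each fixed i, the pair (π(i), π(i+1)) is a uniformly random ordered pair of distinct values from {1, …, 33}; by symmetry P[π(i) > π(i+1)] = 1/2.
By linearity: E[X] = 32 · (1/2) = (33 − 1) · (1/2) = 16 ≈ 16.0000.

E[X] = 16 = 16.0000.


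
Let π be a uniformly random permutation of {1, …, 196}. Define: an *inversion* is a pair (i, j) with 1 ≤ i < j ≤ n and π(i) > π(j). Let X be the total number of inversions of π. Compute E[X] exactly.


Write X = Σ X_I over the C(196, 2) = 19110 pairs i < j, with X_I the indicator of one inversion.
There are 19110 indicators.
For each fixed pair i < j, the values π(i) and π(j) are two distinct elements of {1, …, 196} in uniformly random order; by symmetry P[π(i) > π(j)] = 1/2.
By linearity: E[X] = 19110 · (1/2) = C(196, 2) · (1/2) = 19110/2 = 9555 ≈ 9555.00000.

E[X] = 9555 = 9555.00000.


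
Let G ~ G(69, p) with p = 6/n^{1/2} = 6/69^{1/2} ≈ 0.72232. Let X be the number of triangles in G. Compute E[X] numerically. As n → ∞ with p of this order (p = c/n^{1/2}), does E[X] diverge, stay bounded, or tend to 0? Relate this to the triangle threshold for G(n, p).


Number of potential triangles: C(69, 3) = 52394.
Each occurs with probability p³ ≈ (0.72232)³ ≈ 3.7686006e-01.
By linearity: E[X] = C(69, 3)·p³ ≈ 52394 · 3.7686006e-01 ≈ 19745.20608.
Since α = 1/2 < 1, p = c/n^{1/2} ≫ 1/n is above the triangle threshold p ~ 1/n. Asymptotically E[X] ~ (c³/6)·n^{3(1−α)} = (6³/6)·n^{1.5} → ∞; triangles are abundant w.h.p.

E[X] ≈ 19745.20608; in regime p = Θ(1/n^{1/2}) E[X] diverges (above the triangle threshold p ~ 1/n).


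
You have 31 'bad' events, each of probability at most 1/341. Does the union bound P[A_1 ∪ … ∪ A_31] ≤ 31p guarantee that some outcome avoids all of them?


Union bound: P[∪_{i=1}^{31} A_i] ≤ Σ_i P[A_i] ≤ 31·p = 31·(1/341) = 1/11.
Numerically: 1/11 ≈ 0.090909.
Is 1/11 < 1? YES.
Since P[∪ A_i] ≤ 1/11 < 1, the complement has P[∩ A_i^c] ≥ 1 − 1/11 = 10/11 > 0, so some outcome avoids every A_i.

31·p = 1/11 ≈ 0.090909; existence CERTIFIED by the union bound.
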